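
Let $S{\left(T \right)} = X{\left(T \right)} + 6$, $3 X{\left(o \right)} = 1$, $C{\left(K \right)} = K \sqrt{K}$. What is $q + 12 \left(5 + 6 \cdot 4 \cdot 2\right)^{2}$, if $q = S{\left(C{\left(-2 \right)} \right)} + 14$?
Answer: $\frac{101185}{3} \approx 33728.0$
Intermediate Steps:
$C{\left(K \right)} = K^{\frac{3}{2}}$
$X{\left(o \right)} = \frac{1}{3}$ ($X{\left(o \right)} = \frac{1}{3} \cdot 1 = \frac{1}{3}$)
$S{\left(T \right)} = \frac{19}{3}$ ($S{\left(T \right)} = \frac{1}{3} + 6 = \frac{19}{3}$)
$q = \frac{61}{3}$ ($q = \frac{19}{3} + 14 = \frac{61}{3} \approx 20.333$)
$q + 12 \left(5 + 6 \cdot 4 \cdot 2\right)^{2} = \frac{61}{3} + 12 \left(5 + 6 \cdot 4 \cdot 2\right)^{2} = \frac{61}{3} + 12 \left(5 + 24 \cdot 2\right)^{2} = \frac{61}{3} + 12 \left(5 + 48\right)^{2} = \frac{61}{3} + 12 \cdot 53^{2} = \frac{61}{3} + 12 \cdot 2809 = \frac{61}{3} + 33708 = \frac{101185}{3}$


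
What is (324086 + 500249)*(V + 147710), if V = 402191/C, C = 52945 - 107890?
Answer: 1337982055575053/10989 ≈ 1.2176e+11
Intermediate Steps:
C = -54945
V = -402191/54945 (V = 402191/(-54945) = 402191*(-1/54945) = -402191/54945 ≈ -7.3199)
(324086 + 500249)*(V + 147710) = (324086 + 500249)*(-402191/54945 + 147710) = 824335*(8115523759/54945) = 1337982055575053/10989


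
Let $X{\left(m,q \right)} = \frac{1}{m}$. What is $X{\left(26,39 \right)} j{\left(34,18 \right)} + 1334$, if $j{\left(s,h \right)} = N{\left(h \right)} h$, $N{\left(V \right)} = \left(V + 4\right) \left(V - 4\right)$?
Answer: $\frac{20114}{13} \approx 1547.2$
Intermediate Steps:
$N{\left(V \right)} = \left(-4 + V\right) \left(4 + V\right)$ ($N{\left(V \right)} = \left(4 + V\right) \left(-4 + V\right) = \left(-4 + V\right) \left(4 + V\right)$)
$j{\left(s,h \right)} = h \left(-16 + h^{2}\right)$ ($j{\left(s,h \right)} = \left(-16 + h^{2}\right) h = h \left(-16 + h^{2}\right)$)
$X{\left(26,39 \right)} j{\left(34,18 \right)} + 1334 = \frac{18 \left(-16 + 18^{2}\right)}{26} + 1334 = \frac{18 \left(-16 + 324\right)}{26} + 1334 = \frac{18 \cdot 308}{26} + 1334 = \frac{1}{26} \cdot 5544 + 1334 = \frac{2772}{13} + 1334 = \frac{20114}{13}$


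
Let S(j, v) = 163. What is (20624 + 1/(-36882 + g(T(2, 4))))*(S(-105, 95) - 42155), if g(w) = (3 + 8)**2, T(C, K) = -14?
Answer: -31836606975096/36761 ≈ -8.6604e+8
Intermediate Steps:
g(w) = 121 (g(w) = 11**2 = 121)
(20624 + 1/(-36882 + g(T(2, 4))))*(S(-105, 95) - 42155) = (20624 + 1/(-36882 + 121))*(163 - 42155) = (20624 + 1/(-36761))*(-41992) = (20624 - 1/36761)*(-41992) = (758158863/36761)*(-41992) = -31836606975096/36761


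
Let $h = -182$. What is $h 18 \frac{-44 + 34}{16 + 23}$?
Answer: $840$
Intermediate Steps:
$h 18 \frac{-44 + 34}{16 + 23} = \left(-182\right) 18 \frac{-44 + 34}{16 + 23} = - 3276 \left(- \frac{10}{39}\right) = - 3276 \left(\left(-10\right) \frac{1}{39}\right) = \left(-3276\right) \left(- \frac{10}{39}\right) = 840$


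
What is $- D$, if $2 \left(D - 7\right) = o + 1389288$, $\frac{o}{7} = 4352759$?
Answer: $- \frac{31858615}{2} \approx -1.5929 \cdot 10^{7}$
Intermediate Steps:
$o = 30469313$ ($o = 7 \cdot 4352759 = 30469313$)
$D = \frac{31858615}{2}$ ($D = 7 + \frac{30469313 + 1389288}{2} = 7 + \frac{1}{2} \cdot 31858601 = 7 + \frac{31858601}{2} = \frac{31858615}{2} \approx 1.5929 \cdot 10^{7}$)
$- D = \left(-1\right) \frac{31858615}{2} = - \frac{31858615}{2}$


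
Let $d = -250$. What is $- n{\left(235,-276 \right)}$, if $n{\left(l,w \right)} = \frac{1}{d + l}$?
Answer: $\frac{1}{15} \approx 0.066667$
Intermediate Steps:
$n{\left(l,w \right)} = \frac{1}{-250 + l}$
$- n{\left(235,-276 \right)} = - \frac{1}{-250 + 235} = - \frac{1}{-15} = \left(-1\right) \left(- \frac{1}{15}\right) = \frac{1}{15}$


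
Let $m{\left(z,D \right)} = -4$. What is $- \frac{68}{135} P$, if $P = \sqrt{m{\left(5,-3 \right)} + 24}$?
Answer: $- \frac{136 \sqrt{5}}{135} \approx -2.2526$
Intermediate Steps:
$P = 2 \sqrt{5}$ ($P = \sqrt{-4 + 24} = \sqrt{20} = 2 \sqrt{5} \approx 4.4721$)
$- \frac{68}{135} P = - \frac{68}{135} \cdot 2 \sqrt{5} = \left(-68\right) \frac{1}{135} \cdot 2 \sqrt{5} = - \frac{68 \cdot 2 \sqrt{5}}{135} = - \frac{136 \sqrt{5}}{135}$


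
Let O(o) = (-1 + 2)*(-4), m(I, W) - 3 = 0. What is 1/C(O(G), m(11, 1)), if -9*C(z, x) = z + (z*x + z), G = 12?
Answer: 9/20 ≈ 0.45000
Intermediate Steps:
m(I, W) = 3 (m(I, W) = 3 + 0 = 3)
O(o) = -4 (O(o) = 1*(-4) = -4)
C(z, x) = -2*z/9 - x*z/9 (C(z, x) = -(z + (z*x + z))/9 = -(z + (x*z + z))/9 = -(z + (z + x*z))/9 = -(2*z + x*z)/9 = -2*z/9 - x*z/9)
1/C(O(G), m(11, 1)) = 1/(-1/9*(-4)*(2 + 3)) = 1/(-1/9*(-4)*5) = 1/(20/9) = 9/20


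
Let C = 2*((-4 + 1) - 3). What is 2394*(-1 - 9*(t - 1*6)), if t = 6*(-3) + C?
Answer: 773262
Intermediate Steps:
C = -12 (C = 2*(-3 - 3) = 2*(-6) = -12)
t = -30 (t = 6*(-3) - 12 = -18 - 12 = -30)
2394*(-1 - 9*(t - 1*6)) = 2394*(-1 - 9*(-30 - 1*6)) = 2394*(-1 - 9*(-30 - 6)) = 2394*(-1 - 9*(-36)) = 2394*(-1 + 324) = 2394*323 = 773262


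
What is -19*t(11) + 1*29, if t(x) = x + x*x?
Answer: -2479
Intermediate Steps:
t(x) = x + x²
-19*t(11) + 1*29 = -209*(1 + 11) + 1*29 = -209*12 + 29 = -19*132 + 29 = -2508 + 29 = -2479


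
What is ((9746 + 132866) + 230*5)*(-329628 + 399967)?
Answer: 10112075318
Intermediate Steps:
((9746 + 132866) + 230*5)*(-329628 + 399967) = (142612 + 1150)*70339 = 143762*70339 = 10112075318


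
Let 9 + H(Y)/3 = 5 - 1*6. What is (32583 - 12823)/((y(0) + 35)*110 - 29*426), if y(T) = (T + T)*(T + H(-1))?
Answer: -2470/1063 ≈ -2.3236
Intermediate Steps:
H(Y) = -30 (H(Y) = -27 + 3*(5 - 1*6) = -27 + 3*(5 - 6) = -27 + 3*(-1) = -27 - 3 = -30)
y(T) = 2*T*(-30 + T) (y(T) = (T + T)*(T - 30) = (2*T)*(-30 + T) = 2*T*(-30 + T))
(32583 - 12823)/((y(0) + 35)*110 - 29*426) = (32583 - 12823)/((2*0*(-30 + 0) + 35)*110 - 29*426) = 19760/((2*0*(-30) + 35)*110 - 12354) = 19760/((0 + 35)*110 - 12354) = 19760/(35*110 - 12354) = 19760/(3850 - 12354) = 19760/(-8504) = 19760*(-1/8504) = -2470/1063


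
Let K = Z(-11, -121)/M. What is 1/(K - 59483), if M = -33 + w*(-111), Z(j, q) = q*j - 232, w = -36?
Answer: -3963/235730030 ≈ -1.6812e-5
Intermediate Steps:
Z(j, q) = -232 + j*q (Z(j, q) = j*q - 232 = -232 + j*q)
M = 3963 (M = -33 - 36*(-111) = -33 + 3996 = 3963)
K = 1099/3963 (K = (-232 - 11*(-121))/3963 = (-232 + 1331)*(1/3963) = 1099*(1/3963) = 1099/3963 ≈ 0.27732)
1/(K - 59483) = 1/(1099/3963 - 59483) = 1/(-235730030/3963) = -3963/235730030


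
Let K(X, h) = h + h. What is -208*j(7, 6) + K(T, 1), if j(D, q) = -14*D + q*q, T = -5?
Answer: 12898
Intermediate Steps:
j(D, q) = q² - 14*D (j(D, q) = -14*D + q² = q² - 14*D)
K(X, h) = 2*h
-208*j(7, 6) + K(T, 1) = -208*(6² - 14*7) + 2*1 = -208*(36 - 98) + 2 = -208*(-62) + 2 = 12896 + 2 = 12898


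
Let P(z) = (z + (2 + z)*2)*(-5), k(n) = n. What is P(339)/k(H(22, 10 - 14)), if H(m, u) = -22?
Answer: 5105/22 ≈ 232.05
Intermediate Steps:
P(z) = -20 - 15*z (P(z) = (z + (4 + 2*z))*(-5) = (4 + 3*z)*(-5) = -20 - 15*z)
P(339)/k(H(22, 10 - 14)) = (-20 - 15*339)/(-22) = (-20 - 5085)*(-1/22) = -5105*(-1/22) = 5105/22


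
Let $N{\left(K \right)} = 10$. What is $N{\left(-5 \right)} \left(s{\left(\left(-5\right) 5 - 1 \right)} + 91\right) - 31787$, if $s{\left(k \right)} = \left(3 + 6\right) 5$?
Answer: $-30427$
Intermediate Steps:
$s{\left(k \right)} = 45$ ($s{\left(k \right)} = 9 \cdot 5 = 45$)
$N{\left(-5 \right)} \left(s{\left(\left(-5\right) 5 - 1 \right)} + 91\right) - 31787 = 10 \left(45 + 91\right) - 31787 = 10 \cdot 136 - 31787 = 1360 - 31787 = -30427$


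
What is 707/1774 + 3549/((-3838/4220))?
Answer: -13283047127/3404306 ≈ -3901.8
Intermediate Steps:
707/1774 + 3549/((-3838/4220)) = 707*(1/1774) + 3549/((-3838*1/4220)) = 707/1774 + 3549/(-1919/2110) = 707/1774 + 3549*(-2110/1919) = 707/1774 - 7488390/1919 = -13283047127/3404306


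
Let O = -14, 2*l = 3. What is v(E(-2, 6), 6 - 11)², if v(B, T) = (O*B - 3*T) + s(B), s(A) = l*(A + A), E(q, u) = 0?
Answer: 225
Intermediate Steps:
l = 3/2 (l = (½)*3 = 3/2 ≈ 1.5000)
s(A) = 3*A (s(A) = 3*(A + A)/2 = 3*(2*A)/2 = 3*A)
v(B, T) = -11*B - 3*T (v(B, T) = (-14*B - 3*T) + 3*B = -11*B - 3*T)
v(E(-2, 6), 6 - 11)² = (-11*0 - 3*(6 - 11))² = (0 - 3*(-5))² = (0 + 15)² = 15² = 225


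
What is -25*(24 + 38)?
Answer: -1550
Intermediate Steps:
-25*(24 + 38) = -25*62 = -1550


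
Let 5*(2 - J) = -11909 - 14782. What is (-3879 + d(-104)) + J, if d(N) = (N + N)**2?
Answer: 223626/5 ≈ 44725.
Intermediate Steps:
J = 26701/5 (J = 2 - (-11909 - 14782)/5 = 2 - 1/5*(-26691) = 2 + 26691/5 = 26701/5 ≈ 5340.2)
d(N) = 4*N**2 (d(N) = (2*N)**2 = 4*N**2)
(-3879 + d(-104)) + J = (-3879 + 4*(-104)**2) + 26701/5 = (-3879 + 4*10816) + 26701/5 = (-3879 + 43264) + 26701/5 = 39385 + 26701/5 = 223626/5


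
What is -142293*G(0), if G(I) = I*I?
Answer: 0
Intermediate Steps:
G(I) = I**2
-142293*G(0) = -142293*0**2 = -142293*0 = 0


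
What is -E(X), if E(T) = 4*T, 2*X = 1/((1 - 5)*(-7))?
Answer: -1/14 ≈ -0.071429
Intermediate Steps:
X = 1/56 (X = 1/(2*(((1 - 5)*(-7)))) = 1/(2*((-4*(-7)))) = (½)/28 = (½)*(1/28) = 1/56 ≈ 0.017857)
-E(X) = -4/56 = -1*1/14 = -1/14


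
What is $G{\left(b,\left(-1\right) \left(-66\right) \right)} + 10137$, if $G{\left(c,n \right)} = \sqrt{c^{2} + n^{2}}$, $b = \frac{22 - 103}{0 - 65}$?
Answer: $10137 + \frac{3 \sqrt{2045629}}{65} \approx 10203.0$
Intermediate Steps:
$b = \frac{81}{65}$ ($b = - \frac{81}{-65} = \left(-81\right) \left(- \frac{1}{65}\right) = \frac{81}{65} \approx 1.2462$)
$G{\left(b,\left(-1\right) \left(-66\right) \right)} + 10137 = \sqrt{\left(\frac{81}{65}\right)^{2} + \left(\left(-1\right) \left(-66\right)\right)^{2}} + 10137 = \sqrt{\frac{6561}{4225} + 66^{2}} + 10137 = \sqrt{\frac{6561}{4225} + 4356} + 10137 = \sqrt{\frac{18410661}{4225}} + 10137 = \frac{3 \sqrt{2045629}}{65} + 10137 = 10137 + \frac{3 \sqrt{2045629}}{65}$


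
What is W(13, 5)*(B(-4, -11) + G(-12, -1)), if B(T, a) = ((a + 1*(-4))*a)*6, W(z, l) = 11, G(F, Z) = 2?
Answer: 10912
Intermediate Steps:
B(T, a) = 6*a*(-4 + a) (B(T, a) = ((a - 4)*a)*6 = ((-4 + a)*a)*6 = (a*(-4 + a))*6 = 6*a*(-4 + a))
W(13, 5)*(B(-4, -11) + G(-12, -1)) = 11*(6*(-11)*(-4 - 11) + 2) = 11*(6*(-11)*(-15) + 2) = 11*(990 + 2) = 11*992 = 10912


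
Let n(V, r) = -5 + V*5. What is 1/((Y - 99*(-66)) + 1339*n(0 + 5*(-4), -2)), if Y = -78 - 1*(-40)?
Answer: -1/134099 ≈ -7.4572e-6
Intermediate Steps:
Y = -38 (Y = -78 + 40 = -38)
n(V, r) = -5 + 5*V
1/((Y - 99*(-66)) + 1339*n(0 + 5*(-4), -2)) = 1/((-38 - 99*(-66)) + 1339*(-5 + 5*(0 + 5*(-4)))) = 1/((-38 + 6534) + 1339*(-5 + 5*(0 - 20))) = 1/(6496 + 1339*(-5 + 5*(-20))) = 1/(6496 + 1339*(-5 - 100)) = 1/(6496 + 1339*(-105)) = 1/(6496 - 140595) = 1/(-134099) = -1/134099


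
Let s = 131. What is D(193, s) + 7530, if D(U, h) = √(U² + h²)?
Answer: 7530 + √54410 ≈ 7763.3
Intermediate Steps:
D(193, s) + 7530 = √(193² + 131²) + 7530 = √(37249 + 17161) + 7530 = √54410 + 7530 = 7530 + √54410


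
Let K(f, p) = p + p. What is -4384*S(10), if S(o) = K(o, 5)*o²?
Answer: -4384000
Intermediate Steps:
K(f, p) = 2*p
S(o) = 10*o² (S(o) = (2*5)*o² = 10*o²)
-4384*S(10) = -43840*10² = -43840*100 = -4384*1000 = -4384000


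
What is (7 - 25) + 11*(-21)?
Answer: -249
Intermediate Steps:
(7 - 25) + 11*(-21) = -18 - 231 = -249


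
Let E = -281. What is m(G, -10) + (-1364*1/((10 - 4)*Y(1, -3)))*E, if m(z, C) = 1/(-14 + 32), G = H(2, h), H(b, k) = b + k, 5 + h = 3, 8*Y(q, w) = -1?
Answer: -9198815/18 ≈ -5.1105e+5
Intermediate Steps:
Y(q, w) = -⅛ (Y(q, w) = (⅛)*(-1) = -⅛)
h = -2 (h = -5 + 3 = -2)
G = 0 (G = 2 - 2 = 0)
m(z, C) = 1/18
m(G, -10) + (-1364*1/((10 - 4)*Y(1, -3)))*E = 1/18 - 1364*(-8/(10 - 4))*(-281) = 1/18 - 1364/((-⅛*6))*(-281) = 1/18 - 1364/(-¾)*(-281) = 1/18 - 1364*(-4/3)*(-281) = 1/18 + (5456/3)*(-281) = 1/18 - 1533136/3 = -9198815/18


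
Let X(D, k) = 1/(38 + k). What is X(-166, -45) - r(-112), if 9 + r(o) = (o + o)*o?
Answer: -175554/7 ≈ -25079.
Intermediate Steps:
r(o) = -9 + 2*o² (r(o) = -9 + (o + o)*o = -9 + (2*o)*o = -9 + 2*o²)
X(-166, -45) - r(-112) = 1/(38 - 45) - (-9 + 2*(-112)²) = 1/(-7) - (-9 + 2*12544) = -⅐ - (-9 + 25088) = -⅐ - 1*25079 = -⅐ - 25079 = -175554/7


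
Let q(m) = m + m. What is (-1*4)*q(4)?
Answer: -32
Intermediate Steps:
q(m) = 2*m
(-1*4)*q(4) = (-1*4)*(2*4) = -4*8 = -32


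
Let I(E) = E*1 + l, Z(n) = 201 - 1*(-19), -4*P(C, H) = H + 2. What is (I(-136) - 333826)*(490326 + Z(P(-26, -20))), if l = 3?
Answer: -163822251614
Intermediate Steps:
P(C, H) = -1/2 - H/4 (P(C, H) = -(H + 2)/4 = -(2 + H)/4 = -1/2 - H/4)
Z(n) = 220 (Z(n) = 201 + 19 = 220)
I(E) = 3 + E (I(E) = E*1 + 3 = E + 3 = 3 + E)
(I(-136) - 333826)*(490326 + Z(P(-26, -20))) = ((3 - 136) - 333826)*(490326 + 220) = (-133 - 333826)*490546 = -333959*490546 = -163822251614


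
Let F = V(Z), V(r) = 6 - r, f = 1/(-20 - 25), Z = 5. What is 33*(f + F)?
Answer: 484/15 ≈ 32.267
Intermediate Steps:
f = -1/45 (f = 1/(-45) = -1/45 ≈ -0.022222)
F = 1 (F = 6 - 1*5 = 6 - 5 = 1)
33*(f + F) = 33*(-1/45 + 1) = 33*(44/45) = 484/15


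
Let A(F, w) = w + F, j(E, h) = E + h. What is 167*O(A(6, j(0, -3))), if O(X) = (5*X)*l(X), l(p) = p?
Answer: 7515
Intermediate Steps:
A(F, w) = F + w
O(X) = 5*X² (O(X) = (5*X)*X = 5*X²)
167*O(A(6, j(0, -3))) = 167*(5*(6 + (0 - 3))²) = 167*(5*(6 - 3)²) = 167*(5*3²) = 167*(5*9) = 167*45 = 7515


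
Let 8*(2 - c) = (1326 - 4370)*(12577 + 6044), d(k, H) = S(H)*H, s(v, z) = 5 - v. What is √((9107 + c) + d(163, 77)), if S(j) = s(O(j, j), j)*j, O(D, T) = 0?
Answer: 3*√3166242/2 ≈ 2669.1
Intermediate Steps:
S(j) = 5*j (S(j) = (5 - 1*0)*j = (5 + 0)*j = 5*j)
d(k, H) = 5*H² (d(k, H) = (5*H)*H = 5*H²)
c = 14170585/2 (c = 2 - (1326 - 4370)*(12577 + 6044)/8 = 2 - (-761)*18621/2 = 2 - ⅛*(-56682324) = 2 + 14170581/2 = 14170585/2 ≈ 7.0853e+6)
√((9107 + c) + d(163, 77)) = √((9107 + 14170585/2) + 5*77²) = √(14188799/2 + 5*5929) = √(14188799/2 + 29645) = √(14248089/2) = 3*√3166242/2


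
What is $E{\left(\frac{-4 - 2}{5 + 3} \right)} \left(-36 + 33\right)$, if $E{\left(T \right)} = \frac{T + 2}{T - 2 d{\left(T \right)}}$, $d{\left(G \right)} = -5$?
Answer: $- \frac{15}{37} \approx -0.40541$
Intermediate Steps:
$E{\left(T \right)} = \frac{2 + T}{10 + T}$ ($E{\left(T \right)} = \frac{T + 2}{T - -10} = \frac{2 + T}{T + 10} = \frac{2 + T}{10 + T}$)
$E{\left(\frac{-4 - 2}{5 + 3} \right)} \left(-36 + 33\right) = \frac{2 + \frac{-4 - 2}{5 + 3}}{10 + \frac{-4 - 2}{5 + 3}} \left(-36 + 33\right) = \frac{2 - \frac{6}{8}}{10 - \frac{6}{8}} \left(-3\right) = \frac{2 - \frac{3}{4}}{10 - \frac{3}{4}} \left(-3\right) = \frac{1}{\frac{37}{4}} \cdot \frac{5}{4} \left(-3\right) = \frac{4}{37} \cdot \frac{5}{4} \left(-3\right) = \frac{5}{37} \left(-3\right) = - \frac{15}{37}$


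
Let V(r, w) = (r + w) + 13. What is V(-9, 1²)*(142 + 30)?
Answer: 860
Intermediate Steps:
V(r, w) = 13 + r + w
V(-9, 1²)*(142 + 30) = (13 - 9 + 1²)*(142 + 30) = (13 - 9 + 1)*172 = 5*172 = 860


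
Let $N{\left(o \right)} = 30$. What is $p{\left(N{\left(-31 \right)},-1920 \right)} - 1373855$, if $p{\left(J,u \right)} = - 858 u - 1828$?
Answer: $271677$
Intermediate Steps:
$p{\left(J,u \right)} = -1828 - 858 u$
$p{\left(N{\left(-31 \right)},-1920 \right)} - 1373855 = \left(-1828 - -1647360\right) - 1373855 = \left(-1828 + 1647360\right) - 1373855 = 1645532 - 1373855 = 271677$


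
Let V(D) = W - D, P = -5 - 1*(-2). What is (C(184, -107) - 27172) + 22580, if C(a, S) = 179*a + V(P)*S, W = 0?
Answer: 28023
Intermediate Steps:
P = -3 (P = -5 + 2 = -3)
V(D) = -D (V(D) = 0 - D = -D)
C(a, S) = 3*S + 179*a (C(a, S) = 179*a + (-1*(-3))*S = 179*a + 3*S = 3*S + 179*a)
(C(184, -107) - 27172) + 22580 = ((3*(-107) + 179*184) - 27172) + 22580 = ((-321 + 32936) - 27172) + 22580 = (32615 - 27172) + 22580 = 5443 + 22580 = 28023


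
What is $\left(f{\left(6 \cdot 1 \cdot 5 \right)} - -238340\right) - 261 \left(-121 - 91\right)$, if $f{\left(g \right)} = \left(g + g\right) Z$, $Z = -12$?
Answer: $292952$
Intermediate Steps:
$f{\left(g \right)} = - 24 g$ ($f{\left(g \right)} = \left(g + g\right) \left(-12\right) = 2 g \left(-12\right) = - 24 g$)
$\left(f{\left(6 \cdot 1 \cdot 5 \right)} - -238340\right) - 261 \left(-121 - 91\right) = \left(- 24 \cdot 6 \cdot 1 \cdot 5 - -238340\right) - 261 \left(-121 - 91\right) = \left(- 24 \cdot 6 \cdot 5 + 238340\right) - 261 \left(-212\right) = \left(\left(-24\right) 30 + 238340\right) - -55332 = \left(-720 + 238340\right) + 55332 = 237620 + 55332 = 292952$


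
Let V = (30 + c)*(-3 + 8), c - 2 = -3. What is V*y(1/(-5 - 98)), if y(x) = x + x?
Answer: -290/103 ≈ -2.8155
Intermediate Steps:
c = -1 (c = 2 - 3 = -1)
y(x) = 2*x
V = 145 (V = (30 - 1)*(-3 + 8) = 29*5 = 145)
V*y(1/(-5 - 98)) = 145*(2/(-5 - 98)) = 145*(2/(-103)) = 145*(2*(-1/103)) = 145*(-2/103) = -290/103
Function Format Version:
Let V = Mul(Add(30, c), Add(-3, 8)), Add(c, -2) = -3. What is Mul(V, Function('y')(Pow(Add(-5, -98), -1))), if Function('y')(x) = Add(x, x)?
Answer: Rational(-290, 103) ≈ -2.8155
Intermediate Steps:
c = -1 (c = Add(2, -3) = -1)
Function('y')(x) = Mul(2, x)
V = 145 (V = Mul(Add(30, -1), Add(-3, 8)) = Mul(29, 5) = 145)
Mul(V, Function('y')(Pow(Add(-5, -98), -1))) = Mul(145, Mul(2, Pow(Add(-5, -98), -1))) = Mul(145, Mul(2, Pow(-103, -1))) = Mul(145, Mul(2, Rational(-1, 103))) = Mul(145, Rational(-2, 103)) = Rational(-290, 103)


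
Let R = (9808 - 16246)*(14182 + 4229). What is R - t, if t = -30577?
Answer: -118499441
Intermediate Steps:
R = -118530018 (R = -6438*18411 = -118530018)
R - t = -118530018 - 1*(-30577) = -118530018 + 30577 = -118499441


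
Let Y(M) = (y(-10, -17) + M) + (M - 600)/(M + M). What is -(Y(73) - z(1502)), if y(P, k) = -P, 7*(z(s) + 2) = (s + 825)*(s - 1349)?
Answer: 51897345/1022 ≈ 50780.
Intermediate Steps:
z(s) = -2 + (-1349 + s)*(825 + s)/7 (z(s) = -2 + ((s + 825)*(s - 1349))/7 = -2 + ((825 + s)*(-1349 + s))/7 = -2 + ((-1349 + s)*(825 + s))/7 = -2 + (-1349 + s)*(825 + s)/7)
Y(M) = 10 + M + (-600 + M)/(2*M) (Y(M) = (-1*(-10) + M) + (M - 600)/(M + M) = (10 + M) + (-600 + M)/((2*M)) = (10 + M) + (-600 + M)*(1/(2*M)) = (10 + M) + (-600 + M)/(2*M) = 10 + M + (-600 + M)/(2*M))
-(Y(73) - z(1502)) = -((21/2 + 73 - 300/73) - (-1112939/7 - 524/7*1502 + (⅐)*1502²)) = -((21/2 + 73 - 300*1/73) - (-1112939/7 - 787048/7 + (⅐)*2256004)) = -((21/2 + 73 - 300/73) - (-1112939/7 - 787048/7 + 2256004/7)) = -(11591/146 - 1*356017/7) = -(11591/146 - 356017/7) = -1*(-51897345/1022) = 51897345/1022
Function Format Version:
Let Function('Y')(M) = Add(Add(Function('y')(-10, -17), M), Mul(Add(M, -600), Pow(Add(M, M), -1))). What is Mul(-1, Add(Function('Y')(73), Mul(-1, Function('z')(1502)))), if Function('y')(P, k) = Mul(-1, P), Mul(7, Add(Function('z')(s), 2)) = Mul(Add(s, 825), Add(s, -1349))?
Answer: Rational(51897345, 1022) ≈ 50780.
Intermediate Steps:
Function('z')(s) = Add(-2, Mul(Rational(1, 7), Add(-1349, s), Add(825, s))) (Function('z')(s) = Add(-2, Mul(Rational(1, 7), Mul(Add(s, 825), Add(s, -1349)))) = Add(-2, Mul(Rational(1, 7), Mul(Add(825, s), Add(-1349, s)))) = Add(-2, Mul(Rational(1, 7), Mul(Add(-1349, s), Add(825, s)))) = Add(-2, Mul(Rational(1, 7), Add(-1349, s), Add(825, s))))
Function('Y')(M) = Add(10, M, Mul(Rational(1, 2), Pow(M, -1), Add(-600, M))) (Function('Y')(M) = Add(Add(Mul(-1, -10), M), Mul(Add(M, -600), Pow(Add(M, M), -1))) = Add(Add(10, M), Mul(Add(-600, M), Pow(Mul(2, M), -1))) = Add(Add(10, M), Mul(Add(-600, M), Mul(Rational(1, 2), Pow(M, -1)))) = Add(Add(10, M), Mul(Rational(1, 2), Pow(M, -1), Add(-600, M))) = Add(10, M, Mul(Rational(1, 2), Pow(M, -1), Add(-600, M))))
Mul(-1, Add(Function('Y')(73), Mul(-1, Function('z')(1502)))) = Mul(-1, Add(Add(Rational(21, 2), 73, Mul(-300, Pow(73, -1))), Mul(-1, Add(Rational(-1112939, 7), Mul(Rational(-524, 7), 1502), Mul(Rational(1, 7), Pow(1502, 2)))))) = Mul(-1, Add(Add(Rational(21, 2), 73, Mul(-300, Rational(1, 73))), Mul(-1, Add(Rational(-1112939, 7), Rational(-787048, 7), Mul(Rational(1, 7), 2256004))))) = Mul(-1, Add(Add(Rational(21, 2), 73, Rational(-300, 73)), Mul(-1, Add(Rational(-1112939, 7), Rational(-787048, 7), Rational(2256004, 7))))) = Mul(-1, Add(Rational(11591, 146), Mul(-1, Rational(356017, 7)))) = Mul(-1, Add(Rational(11591, 146), Rational(-356017, 7))) = Mul(-1, Rational(-51897345, 1022)) = Rational(51897345, 1022)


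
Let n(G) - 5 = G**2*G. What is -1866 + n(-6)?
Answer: -2077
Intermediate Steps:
n(G) = 5 + G**3 (n(G) = 5 + G**2*G = 5 + G**3)
-1866 + n(-6) = -1866 + (5 + (-6)**3) = -1866 + (5 - 216) = -1866 - 211 = -2077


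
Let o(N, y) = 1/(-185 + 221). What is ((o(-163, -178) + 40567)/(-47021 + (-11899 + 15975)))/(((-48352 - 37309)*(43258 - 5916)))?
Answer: 1460413/4945336208913240 ≈ 2.9531e-10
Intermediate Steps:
o(N, y) = 1/36
((o(-163, -178) + 40567)/(-47021 + (-11899 + 15975)))/(((-48352 - 37309)*(43258 - 5916))) = ((1/36 + 40567)/(-47021 + (-11899 + 15975)))/(((-48352 - 37309)*(43258 - 5916))) = (1460413/(36*(-47021 + 4076)))/((-85661*37342)) = ((1460413/36)/(-42945))/(-3198753062) = ((1460413/36)*(-1/42945))*(-1/3198753062) = -1460413/1546020*(-1/3198753062) = 1460413/4945336208913240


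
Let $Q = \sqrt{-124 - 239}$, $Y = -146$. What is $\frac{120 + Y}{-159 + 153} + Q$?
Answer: $\frac{13}{3} + 11 i \sqrt{3} \approx 4.3333 + 19.053 i$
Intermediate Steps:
$Q = 11 i \sqrt{3}$ ($Q = \sqrt{-363} = 11 i \sqrt{3} \approx 19.053 i$)
$\frac{120 + Y}{-159 + 153} + Q = \frac{120 - 146}{-159 + 153} + 11 i \sqrt{3} = - \frac{26}{-6} + 11 i \sqrt{3} = \left(-26\right) \left(- \frac{1}{6}\right) + 11 i \sqrt{3} = \frac{13}{3} + 11 i \sqrt{3}$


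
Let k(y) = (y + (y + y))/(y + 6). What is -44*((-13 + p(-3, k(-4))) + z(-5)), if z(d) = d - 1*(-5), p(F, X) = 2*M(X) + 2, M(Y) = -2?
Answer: 660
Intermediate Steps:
k(y) = 3*y/(6 + y) (k(y) = (y + 2*y)/(6 + y) = (3*y)/(6 + y) = 3*y/(6 + y))
p(F, X) = -2 (p(F, X) = 2*(-2) + 2 = -4 + 2 = -2)
z(d) = 5 + d (z(d) = d + 5 = 5 + d)
-44*((-13 + p(-3, k(-4))) + z(-5)) = -44*((-13 - 2) + (5 - 5)) = -44*(-15 + 0) = -44*(-15) = 660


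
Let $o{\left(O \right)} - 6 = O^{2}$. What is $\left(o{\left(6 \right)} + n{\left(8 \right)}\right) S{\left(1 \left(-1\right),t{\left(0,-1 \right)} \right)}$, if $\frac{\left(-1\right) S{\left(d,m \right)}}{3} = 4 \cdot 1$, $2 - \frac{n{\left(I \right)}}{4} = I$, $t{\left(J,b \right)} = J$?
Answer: $-216$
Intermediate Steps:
$n{\left(I \right)} = 8 - 4 I$
$S{\left(d,m \right)} = -12$ ($S{\left(d,m \right)} = - 3 \cdot 4 \cdot 1 = \left(-3\right) 4 = -12$)
$o{\left(O \right)} = 6 + O^{2}$
$\left(o{\left(6 \right)} + n{\left(8 \right)}\right) S{\left(1 \left(-1\right),t{\left(0,-1 \right)} \right)} = \left(\left(6 + 6^{2}\right) + \left(8 - 32\right)\right) \left(-12\right) = \left(\left(6 + 36\right) + \left(8 - 32\right)\right) \left(-12\right) = \left(42 - 24\right) \left(-12\right) = 18 \left(-12\right) = -216$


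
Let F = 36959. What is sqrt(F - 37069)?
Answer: I*sqrt(110) ≈ 10.488*I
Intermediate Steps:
sqrt(F - 37069) = sqrt(36959 - 37069) = sqrt(-110) = I*sqrt(110)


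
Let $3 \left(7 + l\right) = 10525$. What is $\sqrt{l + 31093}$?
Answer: $\frac{\sqrt{311349}}{3} \approx 186.0$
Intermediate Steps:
$l = \frac{10504}{3}$ ($l = -7 + \frac{1}{3} \cdot 10525 = -7 + \frac{10525}{3} = \frac{10504}{3} \approx 3501.3$)
$\sqrt{l + 31093} = \sqrt{\frac{10504}{3} + 31093} = \sqrt{\frac{103783}{3}} = \frac{\sqrt{311349}}{3}$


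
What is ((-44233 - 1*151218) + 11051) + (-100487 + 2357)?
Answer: -282530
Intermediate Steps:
((-44233 - 1*151218) + 11051) + (-100487 + 2357) = ((-44233 - 151218) + 11051) - 98130 = (-195451 + 11051) - 98130 = -184400 - 98130 = -282530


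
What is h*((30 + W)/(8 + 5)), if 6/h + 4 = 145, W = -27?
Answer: 6/611 ≈ 0.0098200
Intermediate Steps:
h = 2/47 (h = 6/(-4 + 145) = 6/141 = 6*(1/141) = 2/47 ≈ 0.042553)
h*((30 + W)/(8 + 5)) = 2*((30 - 27)/(8 + 5))/47 = 2*(3/13)/47 = 2*(3*(1/13))/47 = (2/47)*(3/13) = 6/611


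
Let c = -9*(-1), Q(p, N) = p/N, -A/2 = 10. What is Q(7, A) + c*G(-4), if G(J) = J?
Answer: -727/20 ≈ -36.350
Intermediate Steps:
A = -20 (A = -2*10 = -20)
c = 9
Q(7, A) + c*G(-4) = 7/(-20) + 9*(-4) = 7*(-1/20) - 36 = -7/20 - 36 = -727/20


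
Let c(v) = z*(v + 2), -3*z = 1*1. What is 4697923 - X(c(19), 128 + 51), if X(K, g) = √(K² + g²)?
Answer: 4697923 - √32090 ≈ 4.6977e+6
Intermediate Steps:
z = -⅓ (z = -1/3 = -⅓*1 = -⅓ ≈ -0.33333)
c(v) = -⅔ - v/3 (c(v) = -(v + 2)/3 = -(2 + v)/3 = -⅔ - v/3)
4697923 - X(c(19), 128 + 51) = 4697923 - √((-⅔ - ⅓*19)² + (128 + 51)²) = 4697923 - √((-⅔ - 19/3)² + 179²) = 4697923 - √((-7)² + 32041) = 4697923 - √(49 + 32041) = 4697923 - √32090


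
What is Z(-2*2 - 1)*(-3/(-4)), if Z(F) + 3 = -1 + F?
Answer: -27/4 ≈ -6.7500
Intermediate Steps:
Z(F) = -4 + F (Z(F) = -3 + (-1 + F) = -4 + F)
Z(-2*2 - 1)*(-3/(-4)) = (-4 + (-2*2 - 1))*(-3/(-4)) = (-4 + (-4 - 1))*(-3*(-¼)) = (-4 - 5)*(¾) = -9*¾ = -27/4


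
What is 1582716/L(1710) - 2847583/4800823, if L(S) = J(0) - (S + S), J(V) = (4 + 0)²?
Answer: -1902008136950/4085500373 ≈ -465.55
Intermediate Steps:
J(V) = 16 (J(V) = 4² = 16)
L(S) = 16 - 2*S (L(S) = 16 - (S + S) = 16 - 2*S)
1582716/L(1710) - 2847583/4800823 = 1582716/(16 - 2*1710) - 2847583/4800823 = 1582716/(16 - 3420) - 2847583*1/4800823 = 1582716/(-3404) - 2847583/4800823 = 1582716*(-1/3404) - 2847583/4800823 = -395679/851 - 2847583/4800823 = -1902008136950/4085500373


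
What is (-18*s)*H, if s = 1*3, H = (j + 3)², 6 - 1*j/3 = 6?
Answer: -486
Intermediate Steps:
j = 0 (j = 18 - 3*6 = 18 - 18 = 0)
H = 9 (H = (0 + 3)² = 3² = 9)
s = 3
(-18*s)*H = -18*3*9 = -54*9 = -486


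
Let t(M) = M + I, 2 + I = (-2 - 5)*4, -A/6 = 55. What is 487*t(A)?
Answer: -175320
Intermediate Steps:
A = -330 (A = -6*55 = -330)
I = -30 (I = -2 + (-2 - 5)*4 = -2 - 7*4 = -2 - 28 = -30)
t(M) = -30 + M (t(M) = M - 30 = -30 + M)
487*t(A) = 487*(-30 - 330) = 487*(-360) = -175320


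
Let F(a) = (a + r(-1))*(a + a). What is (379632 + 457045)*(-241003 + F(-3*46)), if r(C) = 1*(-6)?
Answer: -168388776343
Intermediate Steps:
r(C) = -6
F(a) = 2*a*(-6 + a) (F(a) = (a - 6)*(a + a) = (-6 + a)*(2*a) = 2*a*(-6 + a))
(379632 + 457045)*(-241003 + F(-3*46)) = (379632 + 457045)*(-241003 + 2*(-3*46)*(-6 - 3*46)) = 836677*(-241003 + 2*(-138)*(-6 - 138)) = 836677*(-241003 + 2*(-138)*(-144)) = 836677*(-241003 + 39744) = 836677*(-201259) = -168388776343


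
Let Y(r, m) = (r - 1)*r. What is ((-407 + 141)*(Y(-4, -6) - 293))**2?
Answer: 5273373924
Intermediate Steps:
Y(r, m) = r*(-1 + r) (Y(r, m) = (-1 + r)*r = r*(-1 + r))
((-407 + 141)*(Y(-4, -6) - 293))**2 = ((-407 + 141)*(-4*(-1 - 4) - 293))**2 = (-266*(-4*(-5) - 293))**2 = (-266*(20 - 293))**2 = (-266*(-273))**2 = 72618**2 = 5273373924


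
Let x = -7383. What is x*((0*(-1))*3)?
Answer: 0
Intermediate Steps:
x*((0*(-1))*3) = -7383*0*(-1)*3 = -0*3 = -7383*0 = 0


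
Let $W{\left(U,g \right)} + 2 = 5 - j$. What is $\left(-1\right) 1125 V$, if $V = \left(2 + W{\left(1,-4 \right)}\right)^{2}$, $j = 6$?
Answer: $-1125$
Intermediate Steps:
$W{\left(U,g \right)} = -3$ ($W{\left(U,g \right)} = -2 + \left(5 - 6\right) = -2 - 1 = -3$)
$V = 1$ ($V = \left(2 - 3\right)^{2} = \left(-1\right)^{2} = 1$)
$\left(-1\right) 1125 V = \left(-1\right) 1125 \cdot 1 = \left(-1125\right) 1 = -1125$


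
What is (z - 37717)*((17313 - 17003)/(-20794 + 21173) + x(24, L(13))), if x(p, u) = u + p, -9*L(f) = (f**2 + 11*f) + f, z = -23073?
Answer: 2341691590/3411 ≈ 6.8651e+5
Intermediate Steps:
L(f) = -4*f/3 - f**2/9 (L(f) = -((f**2 + 11*f) + f)/9 = -(f**2 + 12*f)/9 = -4*f/3 - f**2/9)
x(p, u) = p + u
(z - 37717)*((17313 - 17003)/(-20794 + 21173) + x(24, L(13))) = (-23073 - 37717)*((17313 - 17003)/(-20794 + 21173) + (24 - 1/9*13*(12 + 13))) = -60790*(310/379 + (24 - 1/9*13*25)) = -60790*(310*(1/379) + (24 - 325/9)) = -60790*(310/379 - 109/9) = -60790*(-38521/3411) = 2341691590/3411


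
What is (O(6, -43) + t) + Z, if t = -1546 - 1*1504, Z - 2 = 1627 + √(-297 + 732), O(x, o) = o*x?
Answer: -1679 + √435 ≈ -1658.1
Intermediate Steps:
Z = 1629 + √435 (Z = 2 + (1627 + √(-297 + 732)) = 2 + (1627 + √435) = 1629 + √435 ≈ 1649.9)
t = -3050 (t = -1546 - 1504 = -3050)
(O(6, -43) + t) + Z = (-43*6 - 3050) + (1629 + √435) = (-258 - 3050) + (1629 + √435) = -3308 + (1629 + √435) = -1679 + √435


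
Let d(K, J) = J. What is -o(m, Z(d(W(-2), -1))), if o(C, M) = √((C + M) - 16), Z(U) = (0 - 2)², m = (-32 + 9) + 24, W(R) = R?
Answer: -I*√11 ≈ -3.3166*I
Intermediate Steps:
m = 1 (m = -23 + 24 = 1)
Z(U) = 4 (Z(U) = (-2)² = 4)
o(C, M) = √(-16 + C + M)
-o(m, Z(d(W(-2), -1))) = -√(-16 + 1 + 4) = -√(-11) = -I*√11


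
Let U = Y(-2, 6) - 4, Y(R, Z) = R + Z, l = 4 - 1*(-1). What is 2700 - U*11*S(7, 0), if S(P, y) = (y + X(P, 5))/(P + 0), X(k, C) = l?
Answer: 2700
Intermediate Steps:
l = 5 (l = 4 + 1 = 5)
X(k, C) = 5
U = 0 (U = (-2 + 6) - 4 = 4 - 4 = 0)
S(P, y) = (5 + y)/P (S(P, y) = (y + 5)/(P + 0) = (5 + y)/P)
2700 - U*11*S(7, 0) = 2700 - 0*11*(5 + 0)/7 = 2700 - 0*(⅐)*5 = 2700 - 0*5/7 = 2700 - 1*0 = 2700 + 0 = 2700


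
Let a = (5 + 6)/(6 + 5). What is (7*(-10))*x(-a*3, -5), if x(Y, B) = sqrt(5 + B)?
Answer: 0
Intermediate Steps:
a = 1 (a = 11/11 = 11*(1/11) = 1)
(7*(-10))*x(-a*3, -5) = (7*(-10))*sqrt(5 - 5) = -70*sqrt(0) = -70*0 = 0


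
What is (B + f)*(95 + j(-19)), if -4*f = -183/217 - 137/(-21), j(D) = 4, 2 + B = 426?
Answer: 18156567/434 ≈ 41835.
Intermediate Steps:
B = 424 (B = -2 + 426 = 424)
f = -1849/1302 (f = -(-183/217 - 137/(-21))/4 = -(-183*1/217 - 137*(-1/21))/4 = -(-183/217 + 137/21)/4 = -1/4*3698/651 = -1849/1302 ≈ -1.4201)
(B + f)*(95 + j(-19)) = (424 - 1849/1302)*(95 + 4) = (550199/1302)*99 = 18156567/434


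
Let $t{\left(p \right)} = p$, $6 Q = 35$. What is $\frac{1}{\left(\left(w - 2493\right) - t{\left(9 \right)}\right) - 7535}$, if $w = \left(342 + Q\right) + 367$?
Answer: $- \frac{6}{55933} \approx -0.00010727$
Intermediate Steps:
$Q = \frac{35}{6}$ ($Q = \frac{1}{6} \cdot 35 = \frac{35}{6} \approx 5.8333$)
$w = \frac{4289}{6}$ ($w = \left(342 + \frac{35}{6}\right) + 367 = \frac{2087}{6} + 367 = \frac{4289}{6} \approx 714.83$)
$\frac{1}{\left(\left(w - 2493\right) - t{\left(9 \right)}\right) - 7535} = \frac{1}{\left(\left(\frac{4289}{6} - 2493\right) - 9\right) - 7535} = \frac{1}{\left(- \frac{10669}{6} - 9\right) - 7535} = \frac{1}{- \frac{10723}{6} - 7535} = \frac{1}{- \frac{55933}{6}} = - \frac{6}{55933}$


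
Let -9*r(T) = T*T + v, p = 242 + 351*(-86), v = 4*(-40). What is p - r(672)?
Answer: 181928/9 ≈ 20214.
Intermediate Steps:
v = -160
p = -29944 (p = 242 - 30186 = -29944)
r(T) = 160/9 - T**2/9 (r(T) = -(T*T - 160)/9 = -(T**2 - 160)/9 = -(-160 + T**2)/9 = 160/9 - T**2/9)
p - r(672) = -29944 - (160/9 - 1/9*672**2) = -29944 - (160/9 - 1/9*451584) = -29944 - (160/9 - 50176) = -29944 - 1*(-451424/9) = -29944 + 451424/9 = 181928/9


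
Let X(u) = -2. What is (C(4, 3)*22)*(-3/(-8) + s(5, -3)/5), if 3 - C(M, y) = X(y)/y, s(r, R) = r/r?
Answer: 2783/60 ≈ 46.383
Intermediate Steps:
s(r, R) = 1
C(M, y) = 3 + 2/y (C(M, y) = 3 - (-2)/y = 3 + 2/y)
(C(4, 3)*22)*(-3/(-8) + s(5, -3)/5) = ((3 + 2/3)*22)*(-3/(-8) + 1/5) = ((3 + 2*(⅓))*22)*(-3*(-⅛) + 1*(⅕)) = ((3 + ⅔)*22)*(3/8 + ⅕) = ((11/3)*22)*(23/40) = (242/3)*(23/40) = 2783/60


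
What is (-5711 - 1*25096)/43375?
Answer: -30807/43375 ≈ -0.71025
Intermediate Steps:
(-5711 - 1*25096)/43375 = (-5711 - 25096)*(1/43375) = -30807*1/43375 = -30807/43375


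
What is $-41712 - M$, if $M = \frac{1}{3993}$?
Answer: $- \frac{166556017}{3993} \approx -41712.0$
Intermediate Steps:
$M = \frac{1}{3993} \approx 0.00025044$
$-41712 - M = -41712 - \frac{1}{3993} = - \frac{166556017}{3993}$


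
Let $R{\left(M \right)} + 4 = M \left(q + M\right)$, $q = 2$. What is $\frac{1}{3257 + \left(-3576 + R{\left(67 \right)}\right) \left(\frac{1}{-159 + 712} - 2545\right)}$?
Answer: $- \frac{79}{209442913} \approx -3.7719 \cdot 10^{-7}$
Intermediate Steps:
$R{\left(M \right)} = -4 + M \left(2 + M\right)$
$\frac{1}{3257 + \left(-3576 + R{\left(67 \right)}\right) \left(\frac{1}{-159 + 712} - 2545\right)} = \frac{1}{3257 + \left(-3576 + \left(-4 + 67^{2} + 2 \cdot 67\right)\right) \left(\frac{1}{-159 + 712} - 2545\right)} = \frac{1}{3257 + \left(-3576 + \left(-4 + 4489 + 134\right)\right) \left(\frac{1}{553} - 2545\right)} = \frac{1}{3257 + \left(-3576 + 4619\right) \left(\frac{1}{553} - 2545\right)} = \frac{1}{3257 + 1043 \left(- \frac{1407384}{553}\right)} = \frac{1}{3257 - \frac{209700216}{79}} = \frac{1}{- \frac{209442913}{79}} = - \frac{79}{209442913}$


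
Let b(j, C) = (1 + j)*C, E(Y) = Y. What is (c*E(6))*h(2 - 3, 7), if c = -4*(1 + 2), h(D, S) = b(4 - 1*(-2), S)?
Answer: -3528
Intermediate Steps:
b(j, C) = C*(1 + j)
h(D, S) = 7*S (h(D, S) = S*(1 + (4 - 1*(-2))) = S*(1 + (4 + 2)) = S*(1 + 6) = S*7 = 7*S)
c = -12 (c = -4*3 = -12)
(c*E(6))*h(2 - 3, 7) = (-12*6)*(7*7) = -72*49 = -3528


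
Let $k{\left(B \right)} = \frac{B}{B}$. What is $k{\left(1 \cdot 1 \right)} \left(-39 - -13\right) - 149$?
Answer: $-175$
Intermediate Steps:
$k{\left(B \right)} = 1$
$k{\left(1 \cdot 1 \right)} \left(-39 - -13\right) - 149 = 1 \left(-39 - -13\right) - 149 = 1 \left(-39 + 13\right) - 149 = 1 \left(-26\right) - 149 = -26 - 149 = -175$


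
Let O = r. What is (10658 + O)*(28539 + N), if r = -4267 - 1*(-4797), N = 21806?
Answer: 563259860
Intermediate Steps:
r = 530 (r = -4267 + 4797 = 530)
O = 530
(10658 + O)*(28539 + N) = (10658 + 530)*(28539 + 21806) = 11188*50345 = 563259860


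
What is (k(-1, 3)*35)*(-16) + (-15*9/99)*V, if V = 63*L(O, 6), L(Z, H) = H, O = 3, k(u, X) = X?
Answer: -24150/11 ≈ -2195.5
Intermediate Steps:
V = 378 (V = 63*6 = 378)
(k(-1, 3)*35)*(-16) + (-15*9/99)*V = (3*35)*(-16) + (-15*9/99)*378 = 105*(-16) - 135*1/99*378 = -1680 - 15/11*378 = -1680 - 5670/11 = -24150/11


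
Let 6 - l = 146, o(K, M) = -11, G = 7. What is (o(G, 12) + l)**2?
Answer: 22801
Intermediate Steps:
l = -140 (l = 6 - 1*146 = 6 - 146 = -140)
(o(G, 12) + l)**2 = (-11 - 140)**2 = (-151)**2 = 22801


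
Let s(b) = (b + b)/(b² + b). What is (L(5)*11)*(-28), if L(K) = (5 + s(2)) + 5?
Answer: -9856/3 ≈ -3285.3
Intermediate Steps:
s(b) = 2*b/(b + b²) (s(b) = (2*b)/(b + b²) = 2*b/(b + b²))
L(K) = 32/3 (L(K) = (5 + 2/(1 + 2)) + 5 = (5 + 2/3) + 5 = (5 + 2*(⅓)) + 5 = (5 + ⅔) + 5 = 17/3 + 5 = 32/3)
(L(5)*11)*(-28) = ((32/3)*11)*(-28) = (352/3)*(-28) = -9856/3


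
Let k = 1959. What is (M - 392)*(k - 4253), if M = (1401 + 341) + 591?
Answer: -4452654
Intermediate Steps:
M = 2333 (M = 1742 + 591 = 2333)
(M - 392)*(k - 4253) = (2333 - 392)*(1959 - 4253) = 1941*(-2294) = -4452654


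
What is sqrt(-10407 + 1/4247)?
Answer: 8*I*sqrt(2932986694)/4247 ≈ 102.01*I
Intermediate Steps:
sqrt(-10407 + 1/4247) = sqrt(-44198528/4247) = 8*I*sqrt(2932986694)/4247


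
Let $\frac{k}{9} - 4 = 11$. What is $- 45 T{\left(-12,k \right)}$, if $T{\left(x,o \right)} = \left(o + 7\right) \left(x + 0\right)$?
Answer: $76680$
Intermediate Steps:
$k = 135$ ($k = 36 + 9 \cdot 11 = 36 + 99 = 135$)
$T{\left(x,o \right)} = x \left(7 + o\right)$ ($T{\left(x,o \right)} = \left(7 + o\right) x = x \left(7 + o\right)$)
$- 45 T{\left(-12,k \right)} = - 45 \left(- 12 \left(7 + 135\right)\right) = - 45 \left(\left(-12\right) 142\right) = \left(-45\right) \left(-1704\right) = 76680$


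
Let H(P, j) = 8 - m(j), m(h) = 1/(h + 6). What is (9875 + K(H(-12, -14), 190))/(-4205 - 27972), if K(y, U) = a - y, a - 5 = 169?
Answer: -80327/257416 ≈ -0.31205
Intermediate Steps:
m(h) = 1/(6 + h)
a = 174 (a = 5 + 169 = 174)
H(P, j) = 8 - 1/(6 + j)
K(y, U) = 174 - y
(9875 + K(H(-12, -14), 190))/(-4205 - 27972) = (9875 + (174 - (47 + 8*(-14))/(6 - 14)))/(-4205 - 27972) = (9875 + (174 - (47 - 112)/(-8)))/(-32177) = (9875 + (174 - (-1)*(-65)/8))*(-1/32177) = (9875 + (174 - 1*65/8))*(-1/32177) = (9875 + (174 - 65/8))*(-1/32177) = (9875 + 1327/8)*(-1/32177) = (80327/8)*(-1/32177) = -80327/257416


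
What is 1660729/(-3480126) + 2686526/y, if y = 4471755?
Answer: 641025257627/5187423613710 ≈ 0.12357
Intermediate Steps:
1660729/(-3480126) + 2686526/y = 1660729/(-3480126) + 2686526/4471755 = 1660729*(-1/3480126) + 2686526*(1/4471755) = -1660729/3480126 + 2686526/4471755 = 641025257627/5187423613710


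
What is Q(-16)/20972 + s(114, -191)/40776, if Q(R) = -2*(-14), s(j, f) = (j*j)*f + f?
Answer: -1859297047/30541224 ≈ -60.878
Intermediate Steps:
s(j, f) = f + f*j**2 (s(j, f) = j**2*f + f = f*j**2 + f = f + f*j**2)
Q(R) = 28
Q(-16)/20972 + s(114, -191)/40776 = 28/20972 - 191*(1 + 114**2)/40776 = 28*(1/20972) - 191*(1 + 12996)*(1/40776) = 1/749 - 191*12997*(1/40776) = 1/749 - 2482427*1/40776 = 1/749 - 2482427/40776 = -1859297047/30541224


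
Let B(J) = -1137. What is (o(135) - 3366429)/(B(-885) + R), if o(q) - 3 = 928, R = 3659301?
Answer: -1682749/1829082 ≈ -0.92000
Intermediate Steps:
o(q) = 931 (o(q) = 3 + 928 = 931)
(o(135) - 3366429)/(B(-885) + R) = (931 - 3366429)/(-1137 + 3659301) = -3365498/3658164 = -3365498*1/3658164 = -1682749/1829082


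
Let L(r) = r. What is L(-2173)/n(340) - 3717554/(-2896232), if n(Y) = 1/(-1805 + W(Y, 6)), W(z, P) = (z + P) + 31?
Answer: 4493569523881/1448116 ≈ 3.1030e+6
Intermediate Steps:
W(z, P) = 31 + P + z (W(z, P) = (P + z) + 31 = 31 + P + z)
n(Y) = 1/(-1768 + Y) (n(Y) = 1/(-1805 + (31 + 6 + Y)) = 1/(-1805 + (37 + Y)) = 1/(-1768 + Y))
L(-2173)/n(340) - 3717554/(-2896232) = -2173/(1/(-1768 + 340)) - 3717554/(-2896232) = -2173/(1/(-1428)) - 3717554*(-1/2896232) = -2173/(-1/1428) + 1858777/1448116 = -2173*(-1428) + 1858777/1448116 = 3103044 + 1858777/1448116 = 4493569523881/1448116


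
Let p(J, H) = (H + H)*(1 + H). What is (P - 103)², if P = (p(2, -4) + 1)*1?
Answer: 6084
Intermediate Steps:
p(J, H) = 2*H*(1 + H) (p(J, H) = (2*H)*(1 + H) = 2*H*(1 + H))
P = 25 (P = (2*(-4)*(1 - 4) + 1)*1 = (2*(-4)*(-3) + 1)*1 = (24 + 1)*1 = 25*1 = 25)
(P - 103)² = (25 - 103)² = (-78)² = 6084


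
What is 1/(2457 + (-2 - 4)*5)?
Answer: 1/2427 ≈ 0.00041203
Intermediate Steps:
1/(2457 + (-2 - 4)*5) = 1/(2457 - 6*5) = 1/(2457 - 30) = 1/2427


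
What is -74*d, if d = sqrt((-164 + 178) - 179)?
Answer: -74*I*sqrt(165) ≈ -950.55*I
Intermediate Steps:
d = I*sqrt(165) (d = sqrt(14 - 179) = sqrt(-165) = I*sqrt(165) ≈ 12.845*I)
-74*d = -74*I*sqrt(165)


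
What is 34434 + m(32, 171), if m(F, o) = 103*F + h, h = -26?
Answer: 37704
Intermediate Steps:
m(F, o) = -26 + 103*F (m(F, o) = 103*F - 26 = -26 + 103*F)
34434 + m(32, 171) = 34434 + (-26 + 103*32) = 34434 + (-26 + 3296) = 34434 + 3270 = 37704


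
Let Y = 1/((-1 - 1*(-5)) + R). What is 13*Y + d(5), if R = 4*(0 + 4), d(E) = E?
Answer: 113/20 ≈ 5.6500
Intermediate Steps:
R = 16 (R = 4*4 = 16)
Y = 1/20 (Y = 1/((-1 - 1*(-5)) + 16) = 1/((-1 + 5) + 16) = 1/(4 + 16) = 1/20 ≈ 0.050000)
13*Y + d(5) = 13*(1/20) + 5 = 13/20 + 5 = 113/20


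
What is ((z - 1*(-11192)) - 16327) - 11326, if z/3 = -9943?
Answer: -46290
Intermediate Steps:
z = -29829 (z = 3*(-9943) = -29829)
((z - 1*(-11192)) - 16327) - 11326 = ((-29829 - 1*(-11192)) - 16327) - 11326 = ((-29829 + 11192) - 16327) - 11326 = (-18637 - 16327) - 11326 = -34964 - 11326 = -46290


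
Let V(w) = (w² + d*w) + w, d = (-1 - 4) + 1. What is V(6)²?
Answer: 324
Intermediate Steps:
d = -4 (d = -5 + 1 = -4)
V(w) = w² - 3*w (V(w) = (w² - 4*w) + w = w² - 3*w)
V(6)² = (6*(-3 + 6))² = (6*3)² = 18² = 324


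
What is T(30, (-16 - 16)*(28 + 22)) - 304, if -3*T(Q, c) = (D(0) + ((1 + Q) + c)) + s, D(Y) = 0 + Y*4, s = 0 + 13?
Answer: 644/3 ≈ 214.67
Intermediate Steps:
s = 13
D(Y) = 4*Y (D(Y) = 0 + 4*Y = 4*Y)
T(Q, c) = -14/3 - Q/3 - c/3 (T(Q, c) = -((4*0 + ((1 + Q) + c)) + 13)/3 = -((0 + (1 + Q + c)) + 13)/3 = -((1 + Q + c) + 13)/3 = -(14 + Q + c)/3 = -14/3 - Q/3 - c/3)
T(30, (-16 - 16)*(28 + 22)) - 304 = (-14/3 - ⅓*30 - (-16 - 16)*(28 + 22)/3) - 304 = (-14/3 - 10 - (-32)*50/3) - 304 = (-14/3 - 10 - ⅓*(-1600)) - 304 = (-14/3 - 10 + 1600/3) - 304 = 1556/3 - 304 = 644/3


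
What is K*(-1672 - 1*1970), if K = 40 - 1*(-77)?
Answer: -426114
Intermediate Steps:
K = 117 (K = 40 + 77 = 117)
K*(-1672 - 1*1970) = 117*(-1672 - 1*1970) = 117*(-1672 - 1970) = 117*(-3642) = -426114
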